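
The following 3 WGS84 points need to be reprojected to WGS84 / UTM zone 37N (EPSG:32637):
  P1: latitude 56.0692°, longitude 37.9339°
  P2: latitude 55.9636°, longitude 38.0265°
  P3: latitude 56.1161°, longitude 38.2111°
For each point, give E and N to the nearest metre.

UTM zone 37N: λ₀ = 39°, k₀ = 0.9996.
P1 (56.0692°, 37.9339°) → (433629.970, 6214293.752) m.
P2 (55.9636°, 38.0265°) → (439228.970, 6202456.221) m.
P3 (56.1161°, 38.2111°) → (450946.218, 6219281.687) m.

P1: E 433630 m, N 6214294 m; P2: E 439229 m, N 6202456 m; P3: E 450946 m, N 6219282 m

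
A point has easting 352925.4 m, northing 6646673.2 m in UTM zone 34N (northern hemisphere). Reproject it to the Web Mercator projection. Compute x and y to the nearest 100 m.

x 2044700 m, y 8384400 m

Unproject from UTM 34N (λ₀ = 21°) → φ = 59.93120034°, λ = 18.36820074°.
Web Mercator (R = 6378137 m): x = 2044738.753 m, y = 8384436.308 m.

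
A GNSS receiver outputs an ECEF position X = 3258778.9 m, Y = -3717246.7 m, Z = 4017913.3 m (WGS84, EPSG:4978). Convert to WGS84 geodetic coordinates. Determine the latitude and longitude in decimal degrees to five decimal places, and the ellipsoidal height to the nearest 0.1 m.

lat 39.29190°, lon -48.76010°, h 732.6 m

λ = atan2(Y, X) = -48.76009924°; p = √(X²+Y²) = 4943436.4 m.
Bowring's method on WGS84 (a = 6378137 m, b = 6356752.314 m) gives φ = 39.29190021°, h = 732.617 m.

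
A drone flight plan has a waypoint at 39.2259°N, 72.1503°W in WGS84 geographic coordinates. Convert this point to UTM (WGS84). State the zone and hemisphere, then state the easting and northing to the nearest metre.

Longitude -72.1503° lies in the 6° band [-78°, -72°), giving zone 18; latitude is north of the equator, so 18N.
Zone 18 central meridian λ₀ = 6×18 − 183 = -75°; Δλ = +2.8497°.
Transverse Mercator on WGS84 with k₀ = 0.9996 gives E = 745994.467 m, N = 4345715.768 m.

Zone 18N: E 745994 m, N 4345716 m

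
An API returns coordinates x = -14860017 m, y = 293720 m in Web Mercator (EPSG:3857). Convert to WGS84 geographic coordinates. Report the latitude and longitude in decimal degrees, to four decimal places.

R = 6378137 m. λ = x/R = -133.48980393°.
φ = 2·arctan(exp(y/R)) − 90° = 2·arctan(1.04713) − 90° = 2.63759956°.

lat 2.6376°, lon -133.4898°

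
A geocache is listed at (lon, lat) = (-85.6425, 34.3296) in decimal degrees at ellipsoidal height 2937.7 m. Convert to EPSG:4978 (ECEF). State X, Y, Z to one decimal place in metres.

WGS84: a = 6378137 m, e² = 0.006694380; N(φ) = a/√(1−e²sin²φ) = 6384937.703 m.
X = (N+h)·cosφ·cosλ = 400803.078 m; Y = (N+h)·cosφ·sinλ = -5259904.153 m; Z = (N(1−e²)+h)·sinφ = 3578354.759 m.

X 400803.1 m, Y -5259904.2 m, Z 3578354.8 m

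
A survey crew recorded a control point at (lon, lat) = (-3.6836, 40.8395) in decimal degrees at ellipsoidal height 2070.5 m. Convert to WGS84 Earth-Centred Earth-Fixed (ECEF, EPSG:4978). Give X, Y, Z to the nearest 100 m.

WGS84: a = 6378137 m, e² = 0.006694380; N(φ) = a/√(1−e²sin²φ) = 6387286.277 m.
X = (N+h)·cosφ·cosλ = 4823845.656 m; Y = (N+h)·cosφ·sinλ = -310557.608 m; Z = (N(1−e²)+h)·sinφ = 4150308.957 m.

X 4823800 m, Y -310600 m, Z 4150300 m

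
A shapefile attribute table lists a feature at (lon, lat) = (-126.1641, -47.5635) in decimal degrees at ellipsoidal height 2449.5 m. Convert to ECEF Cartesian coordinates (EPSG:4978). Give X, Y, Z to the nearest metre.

WGS84: a = 6378137 m, e² = 0.006694380; N(φ) = a/√(1−e²sin²φ) = 6389797.221 m.
X = (N+h)·cosφ·cosλ = -2545285.975 m; Y = (N+h)·cosφ·sinλ = -3482268.261 m; Z = (N(1−e²)+h)·sinφ = -4686072.326 m.

X -2545286 m, Y -3482268 m, Z -4686072 m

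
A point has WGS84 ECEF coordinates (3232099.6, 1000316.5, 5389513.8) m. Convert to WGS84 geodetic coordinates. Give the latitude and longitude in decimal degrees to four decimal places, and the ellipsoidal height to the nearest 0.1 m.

lat 58.0538°, lon 17.1970°, h 710.8 m

λ = atan2(Y, X) = 17.19699982°; p = √(X²+Y²) = 3383356.5 m.
Bowring's method on WGS84 (a = 6378137 m, b = 6356752.314 m) gives φ = 58.05379946°, h = 710.796 m.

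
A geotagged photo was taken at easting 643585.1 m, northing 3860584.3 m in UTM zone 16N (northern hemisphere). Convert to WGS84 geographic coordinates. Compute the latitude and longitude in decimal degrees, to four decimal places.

Zone 16N: λ₀ = -87°, k₀ = 0.9996, false easting 500000 m.
Meridian distance M = (N − FN)/k₀ = 3862129.2 m.
Inverse transverse Mercator on WGS84 gives φ = 34.87750014°, λ = -85.42889985°.

lat 34.8775°, lon -85.4289°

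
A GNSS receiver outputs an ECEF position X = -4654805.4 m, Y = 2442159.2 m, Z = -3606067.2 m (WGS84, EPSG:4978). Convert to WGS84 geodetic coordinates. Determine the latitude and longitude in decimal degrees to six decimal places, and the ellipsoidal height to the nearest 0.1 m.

λ = atan2(Y, X) = 152.31609994°; p = √(X²+Y²) = 5256553.5 m.
Bowring's method on WGS84 (a = 6378137 m, b = 6356752.314 m) gives φ = -34.63030010°, h = 3294.542 m.

lat -34.630300°, lon 152.316100°, h 3294.5 m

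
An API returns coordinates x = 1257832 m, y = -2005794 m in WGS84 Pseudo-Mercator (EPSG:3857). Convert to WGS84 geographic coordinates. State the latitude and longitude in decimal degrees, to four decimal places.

R = 6378137 m. λ = x/R = 11.29929710°.
φ = 2·arctan(exp(y/R)) − 90° = 2·arctan(0.73017) − 90° = -17.72849771°.

lat -17.7285°, lon 11.2993°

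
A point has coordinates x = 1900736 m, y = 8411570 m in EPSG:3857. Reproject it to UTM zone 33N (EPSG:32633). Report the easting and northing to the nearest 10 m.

E 615520 m, N 6659140 m

Web Mercator inverse (R = 6378137 m) → φ = 60.05310215°, λ = 17.07460200°.
UTM 33N forward: E = 615518.338 m, N = 6659137.535 m.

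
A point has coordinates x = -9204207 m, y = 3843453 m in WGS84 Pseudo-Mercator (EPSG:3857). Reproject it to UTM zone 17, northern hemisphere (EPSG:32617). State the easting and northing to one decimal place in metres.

E 342099.8 m, N 3609136.0 m

Web Mercator inverse (R = 6378137 m) → φ = 32.60849668°, λ = -82.68279826°.
UTM 17N forward: E = 342099.815 m, N = 3609136.016 m.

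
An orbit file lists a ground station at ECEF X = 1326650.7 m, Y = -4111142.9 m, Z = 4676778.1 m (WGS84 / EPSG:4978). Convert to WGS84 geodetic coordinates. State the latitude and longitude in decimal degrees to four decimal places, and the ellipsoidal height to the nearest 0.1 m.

λ = atan2(Y, X) = -72.11530040°; p = √(X²+Y²) = 4319895.6 m.
Bowring's method on WGS84 (a = 6378137 m, b = 6356752.314 m) gives φ = 47.46339985°, h = 41.301 m.

lat 47.4634°, lon -72.1153°, h 41.3 m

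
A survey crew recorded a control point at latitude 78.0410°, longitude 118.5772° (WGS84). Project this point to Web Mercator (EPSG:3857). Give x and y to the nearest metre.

x 13199954 m, y 14390673 m

Web Mercator is spherical with R = a = 6378137 m.
x = R·λ = 6378137 × 2.069562558 = 13199953.524 m.
y = R·ln tan(π/4 + φ/2) = 6378137 × 2.256250285 = 14390673.424 m.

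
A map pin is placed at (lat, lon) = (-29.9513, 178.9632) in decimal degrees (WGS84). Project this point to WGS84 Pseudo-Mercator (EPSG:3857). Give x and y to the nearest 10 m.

Web Mercator is spherical with R = a = 6378137 m.
x = R·λ = 6378137 × 3.123497080 = 19922092.295 m.
y = R·ln tan(π/4 + φ/2) = 6378137 × -0.548324918 = -3497291.447 m.

x 19922090 m, y -3497290 m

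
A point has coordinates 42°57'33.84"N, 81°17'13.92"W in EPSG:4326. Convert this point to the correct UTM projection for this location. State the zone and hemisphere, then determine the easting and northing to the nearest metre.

Zone 17N: E 476575 m, N 4756346 m

Longitude -81.2872° lies in the 6° band [-84°, -78°), giving zone 17; latitude is north of the equator, so 17N.
Zone 17 central meridian λ₀ = 6×17 − 183 = -81°; Δλ = -0.2872°.
Transverse Mercator on WGS84 with k₀ = 0.9996 gives E = 476575.387 m, N = 4756346.260 m.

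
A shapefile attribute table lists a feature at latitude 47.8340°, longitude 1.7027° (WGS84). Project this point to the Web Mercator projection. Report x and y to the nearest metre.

x 189544 m, y 6079283 m

Web Mercator is spherical with R = a = 6378137 m.
x = R·λ = 6378137 × 0.029717721 = 189543.697 m.
y = R·ln tan(π/4 + φ/2) = 6378137 × 0.953143943 = 6079282.647 m.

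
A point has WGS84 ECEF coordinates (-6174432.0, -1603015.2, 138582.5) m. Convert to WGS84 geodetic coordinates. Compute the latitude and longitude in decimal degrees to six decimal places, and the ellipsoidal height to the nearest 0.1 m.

λ = atan2(Y, X) = -165.44609980°; p = √(X²+Y²) = 6379127.5 m.
Bowring's method on WGS84 (a = 6378137 m, b = 6356752.314 m) gives φ = 1.25290016°, h = 2505.816 m.

lat 1.252900°, lon -165.446100°, h 2505.8 m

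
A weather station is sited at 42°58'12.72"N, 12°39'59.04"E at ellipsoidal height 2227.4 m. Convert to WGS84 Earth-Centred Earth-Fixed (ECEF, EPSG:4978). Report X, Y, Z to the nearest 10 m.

X 4562050 m, Y 1025290 m, Z 4326600 m

WGS84: a = 6378137 m, e² = 0.006694380; N(φ) = a/√(1−e²sin²φ) = 6388078.929 m.
X = (N+h)·cosφ·cosλ = 4562045.762 m; Y = (N+h)·cosφ·sinλ = 1025290.591 m; Z = (N(1−e²)+h)·sinφ = 4326598.221 m.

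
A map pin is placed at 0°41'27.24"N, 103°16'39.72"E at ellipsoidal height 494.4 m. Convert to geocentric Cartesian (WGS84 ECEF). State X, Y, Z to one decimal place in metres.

WGS84: a = 6378137 m, e² = 0.006694380; N(φ) = a/√(1−e²sin²φ) = 6378140.104 m.
X = (N+h)·cosφ·cosλ = -1464880.540 m; Y = (N+h)·cosφ·sinλ = 6207671.645 m; Z = (N(1−e²)+h)·sinφ = 76399.915 m.

X -1464880.5 m, Y 6207671.6 m, Z 76399.9 m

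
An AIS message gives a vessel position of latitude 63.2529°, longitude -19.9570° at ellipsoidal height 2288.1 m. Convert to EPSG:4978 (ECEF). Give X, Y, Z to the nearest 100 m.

WGS84: a = 6378137 m, e² = 0.006694380; N(φ) = a/√(1−e²sin²φ) = 6395230.143 m.
X = (N+h)·cosφ·cosλ = 2706323.674 m; Y = (N+h)·cosφ·sinλ = -982721.751 m; Z = (N(1−e²)+h)·sinφ = 5674763.539 m.

X 2706300 m, Y -982700 m, Z 5674800 m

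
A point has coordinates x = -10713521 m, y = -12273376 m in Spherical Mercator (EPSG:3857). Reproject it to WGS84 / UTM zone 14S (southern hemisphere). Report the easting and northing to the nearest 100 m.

Web Mercator inverse (R = 6378137 m) → φ = -73.38930109°, λ = -96.24119661°.
UTM 14S forward: E = 587999.719 m, N = 1854061.064 m.

E 588000 m, N 1854100 m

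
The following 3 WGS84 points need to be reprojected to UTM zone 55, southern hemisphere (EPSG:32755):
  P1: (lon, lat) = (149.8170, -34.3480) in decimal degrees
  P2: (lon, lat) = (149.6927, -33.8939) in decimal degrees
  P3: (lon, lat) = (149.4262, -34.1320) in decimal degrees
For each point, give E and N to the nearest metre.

UTM zone 55S: λ₀ = 147°, k₀ = 0.9996.
P1 (-34.3480°, 149.8170°) → (759116.432, 6195661.666) m.
P2 (-33.8939°, 149.6927°) → (749008.670, 6246343.638) m.
P3 (-34.1320°, 149.4262°) → (723732.111, 6220549.086) m.

P1: E 759116 m, N 6195662 m; P2: E 749009 m, N 6246344 m; P3: E 723732 m, N 6220549 m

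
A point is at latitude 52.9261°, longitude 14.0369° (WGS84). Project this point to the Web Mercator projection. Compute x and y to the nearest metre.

x 1562581 m, y 6969340 m

Web Mercator is spherical with R = a = 6378137 m.
x = R·λ = 6378137 × 0.244990122 = 1562580.560 m.
y = R·ln tan(π/4 + φ/2) = 6378137 × 1.092692130 = 6969340.102 m.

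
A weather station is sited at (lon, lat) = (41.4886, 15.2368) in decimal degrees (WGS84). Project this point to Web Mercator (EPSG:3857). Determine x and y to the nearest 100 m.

x 4618500 m, y 1716500 m

Web Mercator is spherical with R = a = 6378137 m.
x = R·λ = 6378137 × 0.724112672 = 4618489.826 m.
y = R·ln tan(π/4 + φ/2) = 6378137 × 0.269123365 = 1716505.691 m.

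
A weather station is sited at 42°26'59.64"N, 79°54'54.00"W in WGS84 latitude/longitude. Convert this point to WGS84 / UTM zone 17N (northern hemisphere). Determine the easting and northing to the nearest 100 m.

E 589200 m, N 4700300 m

Zone 17 central meridian λ₀ = 6×17 − 183 = -81°; Δλ = +1.0850°.
Transverse Mercator on WGS84 with k₀ = 0.9996 gives E = 589221.874 m, N = 4700300.294 m.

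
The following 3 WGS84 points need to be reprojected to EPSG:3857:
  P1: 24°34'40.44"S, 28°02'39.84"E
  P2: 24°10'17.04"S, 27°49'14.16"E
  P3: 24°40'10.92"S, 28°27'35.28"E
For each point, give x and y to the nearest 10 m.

Web Mercator: x = R·λ, y = R·ln tan(π/4+φ/2), R = 6378137 m.
P1 (-24.5779°, 28.0444°) → (3121888.328, -2823987.532) m.
P2 (-24.1714°, 27.8206°) → (3096975.026, -2774307.898) m.
P3 (-24.6697°, 28.4598°) → (3168130.444, -2835228.920) m.

P1: x 3121890 m, y -2823990 m; P2: x 3096980 m, y -2774310 m; P3: x 3168130 m, y -2835230 m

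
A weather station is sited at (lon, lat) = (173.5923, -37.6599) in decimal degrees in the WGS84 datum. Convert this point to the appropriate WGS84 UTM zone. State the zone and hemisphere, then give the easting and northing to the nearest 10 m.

Longitude 173.5923° lies in the 6° band [168°, 174°), giving zone 59; latitude is south of the equator, so 59S.
Zone 59 central meridian λ₀ = 6×59 − 183 = 171°; Δλ = +2.5923°.
Transverse Mercator on WGS84 with k₀ = 0.9996 gives E = 728664.049 m, N = 5828756.987 m.

Zone 59S: E 728660 m, N 5828760 m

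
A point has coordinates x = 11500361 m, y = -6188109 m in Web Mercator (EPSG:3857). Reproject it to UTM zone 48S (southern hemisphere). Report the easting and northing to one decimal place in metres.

Web Mercator inverse (R = 6378137 m) → φ = -48.48610034°, λ = 103.30950059°.
UTM 48S forward: E = 375087.722 m, N = 4628289.412 m.

E 375087.7 m, N 4628289.4 m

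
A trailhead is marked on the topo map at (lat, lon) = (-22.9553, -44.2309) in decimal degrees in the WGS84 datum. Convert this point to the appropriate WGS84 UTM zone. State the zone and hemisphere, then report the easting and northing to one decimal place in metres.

Longitude -44.2309° lies in the 6° band [-48°, -42°), giving zone 23; latitude is south of the equator, so 23S.
Zone 23 central meridian λ₀ = 6×23 − 183 = -45°; Δλ = +0.7691°.
Transverse Mercator on WGS84 with k₀ = 0.9996 gives E = 578846.131 m, N = 7461222.101 m.

Zone 23S: E 578846.1 m, N 7461222.1 m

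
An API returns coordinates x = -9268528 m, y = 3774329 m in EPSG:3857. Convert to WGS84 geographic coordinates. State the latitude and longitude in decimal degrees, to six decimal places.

lat 32.083901°, lon -83.260604°

R = 6378137 m. λ = x/R = -83.26060364°.
φ = 2·arctan(exp(y/R)) − 90° = 2·arctan(1.80717) − 90° = 32.08390113°.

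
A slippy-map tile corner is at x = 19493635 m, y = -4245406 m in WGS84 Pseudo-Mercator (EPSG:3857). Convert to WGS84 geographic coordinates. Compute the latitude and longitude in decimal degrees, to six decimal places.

lat -35.597702°, lon 175.114303°

R = 6378137 m. λ = x/R = 175.11430264°.
φ = 2·arctan(exp(y/R)) − 90° = 2·arctan(0.51396) − 90° = -35.59770162°.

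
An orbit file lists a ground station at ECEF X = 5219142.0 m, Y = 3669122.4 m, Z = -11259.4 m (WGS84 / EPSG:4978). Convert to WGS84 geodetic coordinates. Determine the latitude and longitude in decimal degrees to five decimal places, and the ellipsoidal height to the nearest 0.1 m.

λ = atan2(Y, X) = 35.10770008°; p = √(X²+Y²) = 6379804.3 m.
Bowring's method on WGS84 (a = 6378137 m, b = 6356752.314 m) gives φ = -0.10179968°, h = 1677.263 m.

lat -0.10180°, lon 35.10770°, h 1677.3 m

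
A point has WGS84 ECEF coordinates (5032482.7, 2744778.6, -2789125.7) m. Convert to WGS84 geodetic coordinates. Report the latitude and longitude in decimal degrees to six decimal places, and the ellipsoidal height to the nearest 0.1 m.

λ = atan2(Y, X) = 28.60859974°; p = √(X²+Y²) = 5732337.4 m.
Bowring's method on WGS84 (a = 6378137 m, b = 6356752.314 m) gives φ = -26.09739971°, h = 839.012 m.

lat -26.097400°, lon 28.608600°, h 839.0 m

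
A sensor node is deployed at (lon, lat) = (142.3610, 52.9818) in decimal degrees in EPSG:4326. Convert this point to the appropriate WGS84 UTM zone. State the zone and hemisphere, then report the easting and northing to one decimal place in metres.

Zone 54N: E 591373.3 m, N 5871112.5 m

Longitude 142.3610° lies in the 6° band [138°, 144°), giving zone 54; latitude is north of the equator, so 54N.
Zone 54 central meridian λ₀ = 6×54 − 183 = 141°; Δλ = +1.3610°.
Transverse Mercator on WGS84 with k₀ = 0.9996 gives E = 591373.263 m, N = 5871112.503 m.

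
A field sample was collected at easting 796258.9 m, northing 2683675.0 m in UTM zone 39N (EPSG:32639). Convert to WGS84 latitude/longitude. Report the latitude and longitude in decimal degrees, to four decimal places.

lat 24.2380°, lon 53.9173°

Zone 39N: λ₀ = 51°, k₀ = 0.9996, false easting 500000 m.
Meridian distance M = (N − FN)/k₀ = 2684748.9 m.
Inverse transverse Mercator on WGS84 gives φ = 24.23800035°, λ = 53.91729984°.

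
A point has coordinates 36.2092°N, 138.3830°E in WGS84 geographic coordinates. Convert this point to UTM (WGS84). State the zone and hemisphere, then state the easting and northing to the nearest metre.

Longitude 138.3830° lies in the 6° band [138°, 144°), giving zone 54; latitude is north of the equator, so 54N.
Zone 54 central meridian λ₀ = 6×54 − 183 = 141°; Δλ = -2.6170°.
Transverse Mercator on WGS84 with k₀ = 0.9996 gives E = 264735.608 m, N = 4010327.430 m.

Zone 54N: E 264736 m, N 4010327 m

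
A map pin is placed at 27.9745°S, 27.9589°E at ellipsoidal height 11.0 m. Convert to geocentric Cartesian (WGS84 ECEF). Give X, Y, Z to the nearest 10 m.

WGS84: a = 6378137 m, e² = 0.006694380; N(φ) = a/√(1−e²sin²φ) = 6382839.680 m.
X = (N+h)·cosφ·cosλ = 4979121.881 m; Y = (N+h)·cosφ·sinλ = 2642866.370 m; Z = (N(1−e²)+h)·sinφ = -2974015.029 m.

X 4979120 m, Y 2642870 m, Z -2974020 m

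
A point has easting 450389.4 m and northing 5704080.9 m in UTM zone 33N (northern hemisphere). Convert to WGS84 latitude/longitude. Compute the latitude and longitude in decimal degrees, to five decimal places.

Zone 33N: λ₀ = 15°, k₀ = 0.9996, false easting 500000 m.
Meridian distance M = (N − FN)/k₀ = 5706363.4 m.
Inverse transverse Mercator on WGS84 gives φ = 51.48570035°, λ = 14.28550050°.

lat 51.48570°, lon 14.28550°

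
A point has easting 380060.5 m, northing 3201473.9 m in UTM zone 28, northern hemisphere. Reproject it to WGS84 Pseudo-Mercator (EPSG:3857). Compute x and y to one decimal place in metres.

x -1806782.1 m, y 3367451.9 m

Unproject from UTM 28N (λ₀ = -15°) → φ = 28.93559976°, λ = -16.23059983°.
Web Mercator (R = 6378137 m): x = -1806782.108 m, y = 3367451.878 m.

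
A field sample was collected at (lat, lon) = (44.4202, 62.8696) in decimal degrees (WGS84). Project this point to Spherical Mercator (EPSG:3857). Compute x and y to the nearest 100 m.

x 6998600 m, y 5530700 m

Web Mercator is spherical with R = a = 6378137 m.
x = R·λ = 6378137 × 1.097281519 = 6998611.858 m.
y = R·ln tan(π/4 + φ/2) = 6378137 × 0.867134251 = 5530701.050 m.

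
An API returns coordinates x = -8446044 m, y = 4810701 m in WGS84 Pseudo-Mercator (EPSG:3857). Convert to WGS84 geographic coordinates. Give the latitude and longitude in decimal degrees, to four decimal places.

lat 39.6188°, lon -75.8721°

R = 6378137 m. λ = x/R = -75.87210416°.
φ = 2·arctan(exp(y/R)) − 90° = 2·arctan(2.12601) − 90° = 39.61880012°.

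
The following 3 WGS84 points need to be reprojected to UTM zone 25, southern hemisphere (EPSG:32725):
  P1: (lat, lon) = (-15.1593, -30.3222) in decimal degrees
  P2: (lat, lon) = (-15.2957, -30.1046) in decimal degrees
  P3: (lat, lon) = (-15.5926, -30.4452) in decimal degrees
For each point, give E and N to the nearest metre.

UTM zone 25S: λ₀ = -33°, k₀ = 0.9996.
P1 (-15.1593°, -30.3222°) → (787760.317, 8322295.199) m.
P2 (-15.2957°, -30.1046°) → (810959.949, 8306893.868) m.
P3 (-15.5926°, -30.4452°) → (773967.251, 8274485.489) m.

P1: E 787760 m, N 8322295 m; P2: E 810960 m, N 8306894 m; P3: E 773967 m, N 8274485 m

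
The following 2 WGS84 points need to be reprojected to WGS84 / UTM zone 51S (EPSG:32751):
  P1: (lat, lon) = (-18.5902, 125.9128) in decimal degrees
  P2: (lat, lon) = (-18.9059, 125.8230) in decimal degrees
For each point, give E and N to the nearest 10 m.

UTM zone 51S: λ₀ = 123°, k₀ = 0.9996.
P1 (-18.5902°, 125.9128°) → (807420.788, 7942022.311) m.
P2 (-18.9059°, 125.8230°) → (797382.774, 7907209.322) m.

P1: E 807420 m, N 7942020 m; P2: E 797380 m, N 7907210 m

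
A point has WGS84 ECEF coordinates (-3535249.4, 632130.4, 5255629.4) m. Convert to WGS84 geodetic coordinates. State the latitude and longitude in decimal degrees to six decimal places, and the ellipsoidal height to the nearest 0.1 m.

λ = atan2(Y, X) = 169.86220066°; p = √(X²+Y²) = 3591319.7 m.
Bowring's method on WGS84 (a = 6378137 m, b = 6356752.314 m) gives φ = 55.83310000°, h = 1934.844 m.

lat 55.833100°, lon 169.862201°, h 1934.8 m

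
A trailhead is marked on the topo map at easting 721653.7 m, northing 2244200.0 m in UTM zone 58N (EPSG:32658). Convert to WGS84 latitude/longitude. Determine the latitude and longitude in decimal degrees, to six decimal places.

lat 20.282800°, lon 167.122400°

Zone 58N: λ₀ = 165°, k₀ = 0.9996, false easting 500000 m.
Meridian distance M = (N − FN)/k₀ = 2245098.0 m.
Inverse transverse Mercator on WGS84 gives φ = 20.28279957°, λ = 167.12239971°.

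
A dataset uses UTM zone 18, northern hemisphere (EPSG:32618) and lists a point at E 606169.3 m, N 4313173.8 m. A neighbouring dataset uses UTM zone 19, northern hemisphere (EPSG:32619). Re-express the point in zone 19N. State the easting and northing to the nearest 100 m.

UTM 18N → geographic: φ = 38.96110024°, λ = -73.77460028°.
UTM 19N (λ₀ = -69°) forward: E = 86231.738 m, N = 4323314.328 m.

E 86200 m, N 4323300 m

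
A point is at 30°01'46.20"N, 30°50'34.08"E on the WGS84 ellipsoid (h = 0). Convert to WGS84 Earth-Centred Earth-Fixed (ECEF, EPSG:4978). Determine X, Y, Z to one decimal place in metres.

WGS84: a = 6378137 m, e² = 0.006694380; N(φ) = a/√(1−e²sin²φ) = 6383490.464 m.
X = (N+h)·cosφ·cosλ = 4745030.424 m; Y = (N+h)·cosφ·sinλ = 2833412.097 m; Z = (N(1−e²)+h)·sinφ = 3173205.351 m.

X 4745030.4 m, Y 2833412.1 m, Z 3173205.4 m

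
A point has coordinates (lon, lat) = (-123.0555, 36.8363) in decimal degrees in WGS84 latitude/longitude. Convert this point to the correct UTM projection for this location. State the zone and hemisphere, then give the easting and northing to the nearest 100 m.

Longitude -123.0555° lies in the 6° band [-126°, -120°), giving zone 10; latitude is north of the equator, so 10N.
Zone 10 central meridian λ₀ = 6×10 − 183 = -123°; Δλ = -0.0555°.
Transverse Mercator on WGS84 with k₀ = 0.9996 gives E = 495051.262 m, N = 4076714.285 m.

Zone 10N: E 495100 m, N 4076700 m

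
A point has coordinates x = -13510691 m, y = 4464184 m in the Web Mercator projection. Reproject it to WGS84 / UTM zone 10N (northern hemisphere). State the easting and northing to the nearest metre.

Web Mercator inverse (R = 6378137 m) → φ = 37.17969759°, λ = -121.36860224°.
UTM 10N forward: E = 644818.378 m, N = 4116053.239 m.

E 644818 m, N 4116053 m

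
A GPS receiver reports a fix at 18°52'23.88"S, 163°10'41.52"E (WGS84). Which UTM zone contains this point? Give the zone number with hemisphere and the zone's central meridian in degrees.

Zone 58S, central meridian 165°

UTM zone = ⌊(λ + 180)/6⌋ + 1; 163.1782° ∈ [162°, 168°) → zone 58.
Hemisphere: S (φ < 0).
Central meridian λ₀ = 6×58 − 183 = 165°.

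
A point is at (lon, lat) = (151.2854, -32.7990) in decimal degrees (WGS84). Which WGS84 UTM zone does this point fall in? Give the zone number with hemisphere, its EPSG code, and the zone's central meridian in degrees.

Zone 56S (EPSG:32756), central meridian 153°

UTM zone = ⌊(λ + 180)/6⌋ + 1; 151.2854° ∈ [150°, 156°) → zone 56.
Hemisphere: S (φ < 0).
Central meridian λ₀ = 6×56 − 183 = 153°.
EPSG code: 32756.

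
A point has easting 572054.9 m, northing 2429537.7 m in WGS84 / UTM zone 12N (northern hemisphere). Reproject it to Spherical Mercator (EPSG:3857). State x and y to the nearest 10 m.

Unproject from UTM 12N (λ₀ = -111°) → φ = 21.96879966°, λ = -110.30209968°.
Web Mercator (R = 6378137 m): x = -12278773.569 m, y = 2507779.674 m.

x -12278770 m, y 2507780 m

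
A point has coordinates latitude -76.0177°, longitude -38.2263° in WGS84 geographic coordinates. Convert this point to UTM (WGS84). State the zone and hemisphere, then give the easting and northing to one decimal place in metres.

Zone 24S: E 520867.4 m, N 1562702.9 m

Longitude -38.2263° lies in the 6° band [-42°, -36°), giving zone 24; latitude is south of the equator, so 24S.
Zone 24 central meridian λ₀ = 6×24 − 183 = -39°; Δλ = +0.7737°.
Transverse Mercator on WGS84 with k₀ = 0.9996 gives E = 520867.396 m, N = 1562702.885 m.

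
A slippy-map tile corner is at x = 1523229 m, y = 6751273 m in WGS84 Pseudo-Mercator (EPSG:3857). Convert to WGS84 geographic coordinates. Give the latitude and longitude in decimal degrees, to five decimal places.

R = 6378137 m. λ = x/R = 13.68339892°.
φ = 2·arctan(exp(y/R)) − 90° = 2·arctan(2.88205) − 90° = 51.72900154°.

lat 51.72900°, lon 13.68340°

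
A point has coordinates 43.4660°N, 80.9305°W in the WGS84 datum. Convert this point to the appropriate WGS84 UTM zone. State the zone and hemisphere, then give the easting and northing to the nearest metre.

Zone 17N: E 505622 m, N 4812568 m

Longitude -80.9305° lies in the 6° band [-84°, -78°), giving zone 17; latitude is north of the equator, so 17N.
Zone 17 central meridian λ₀ = 6×17 − 183 = -81°; Δλ = +0.0695°.
Transverse Mercator on WGS84 with k₀ = 0.9996 gives E = 505621.833 m, N = 4812567.765 m.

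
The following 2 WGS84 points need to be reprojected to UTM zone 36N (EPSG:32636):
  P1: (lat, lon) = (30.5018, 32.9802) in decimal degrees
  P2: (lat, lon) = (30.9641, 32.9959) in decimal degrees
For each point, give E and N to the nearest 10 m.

P1: E 498100 m, N 3374390 m; P2: E 499610 m, N 3425620 m

UTM zone 36N: λ₀ = 33°, k₀ = 0.9996.
P1 (30.5018°, 32.9802°) → (498100.017, 3374391.153) m.
P2 (30.9641°, 32.9959°) → (499608.443, 3425623.330) m.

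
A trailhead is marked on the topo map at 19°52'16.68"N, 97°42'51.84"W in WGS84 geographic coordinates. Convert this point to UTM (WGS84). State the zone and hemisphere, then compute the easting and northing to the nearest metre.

Longitude -97.7144° lies in the 6° band [-102°, -96°), giving zone 14; latitude is north of the equator, so 14N.
Zone 14 central meridian λ₀ = 6×14 − 183 = -99°; Δλ = +1.2856°.
Transverse Mercator on WGS84 with k₀ = 0.9996 gives E = 634598.182 m, N = 2197752.809 m.

Zone 14N: E 634598 m, N 2197753 m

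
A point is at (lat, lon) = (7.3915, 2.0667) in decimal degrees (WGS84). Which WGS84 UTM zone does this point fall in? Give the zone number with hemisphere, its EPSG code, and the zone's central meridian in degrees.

Zone 31N (EPSG:32631), central meridian 3°

UTM zone = ⌊(λ + 180)/6⌋ + 1; 2.0667° ∈ [0°, 6°) → zone 31.
Hemisphere: N (φ ≥ 0).
Central meridian λ₀ = 6×31 − 183 = 3°.
EPSG code: 32631.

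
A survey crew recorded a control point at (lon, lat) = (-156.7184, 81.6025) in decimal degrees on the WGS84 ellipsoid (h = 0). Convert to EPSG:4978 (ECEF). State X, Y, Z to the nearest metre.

X -858433 m, Y -369373 m, Z 6288148 m

WGS84: a = 6378137 m, e² = 0.006694380; N(φ) = a/√(1−e²sin²φ) = 6399133.744 m.
X = (N+h)·cosφ·cosλ = -858433.092 m; Y = (N+h)·cosφ·sinλ = -369372.933 m; Z = (N(1−e²)+h)·sinφ = 6288147.799 m.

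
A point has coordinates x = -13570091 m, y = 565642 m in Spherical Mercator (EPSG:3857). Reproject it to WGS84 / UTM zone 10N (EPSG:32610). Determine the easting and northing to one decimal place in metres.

Web Mercator inverse (R = 6378137 m) → φ = 5.07460098°, λ = -121.90220152°.
UTM 10N forward: E = 621689.239 m, N = 561013.713 m.

E 621689.2 m, N 561013.7 m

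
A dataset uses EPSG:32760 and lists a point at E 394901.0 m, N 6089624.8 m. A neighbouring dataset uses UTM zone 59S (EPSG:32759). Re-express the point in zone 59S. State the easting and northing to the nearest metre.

UTM 60S → geographic: φ = -35.33110001°, λ = 175.84359968°.
UTM 59S (λ₀ = 171°) forward: E = 940373.581 m, N = 6079458.680 m.

E 940374 m, N 6079459 m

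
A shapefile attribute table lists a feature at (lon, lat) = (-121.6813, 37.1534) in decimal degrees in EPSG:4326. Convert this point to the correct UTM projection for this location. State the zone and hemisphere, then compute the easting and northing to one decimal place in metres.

Longitude -121.6813° lies in the 6° band [-126°, -120°), giving zone 10; latitude is north of the equator, so 10N.
Zone 10 central meridian λ₀ = 6×10 − 183 = -123°; Δλ = +1.3187°.
Transverse Mercator on WGS84 with k₀ = 0.9996 gives E = 617099.434 m, N = 4112703.694 m.

Zone 10N: E 617099.4 m, N 4112703.7 m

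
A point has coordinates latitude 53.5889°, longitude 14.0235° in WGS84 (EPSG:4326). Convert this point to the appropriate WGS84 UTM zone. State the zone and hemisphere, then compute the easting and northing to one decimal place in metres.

Zone 33N: E 435362.8 m, N 5938227.4 m

Longitude 14.0235° lies in the 6° band [12°, 18°), giving zone 33; latitude is north of the equator, so 33N.
Zone 33 central meridian λ₀ = 6×33 − 183 = 15°; Δλ = -0.9765°.
Transverse Mercator on WGS84 with k₀ = 0.9996 gives E = 435362.803 m, N = 5938227.353 m.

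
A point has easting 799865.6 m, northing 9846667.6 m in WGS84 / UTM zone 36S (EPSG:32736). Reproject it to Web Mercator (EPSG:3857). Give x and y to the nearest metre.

x 3973505 m, y -154270 m

Unproject from UTM 36S (λ₀ = 33°) → φ = -1.38570000°, λ = 35.69460008°.
Web Mercator (R = 6378137 m): x = 3973504.705 m, y = -154270.459 m.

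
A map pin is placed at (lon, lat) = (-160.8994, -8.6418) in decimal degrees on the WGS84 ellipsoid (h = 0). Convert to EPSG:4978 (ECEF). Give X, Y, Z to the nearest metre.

X -5959018 m, Y -2063565 m, Z -952014 m

WGS84: a = 6378137 m, e² = 0.006694380; N(φ) = a/√(1−e²sin²φ) = 6378619.049 m.
X = (N+h)·cosφ·cosλ = -5959017.814 m; Y = (N+h)·cosφ·sinλ = -2063564.815 m; Z = (N(1−e²)+h)·sinφ = -952013.826 m.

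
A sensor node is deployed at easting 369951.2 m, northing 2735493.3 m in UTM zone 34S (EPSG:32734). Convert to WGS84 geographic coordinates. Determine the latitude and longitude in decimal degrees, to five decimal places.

lat -65.47690°, lon 18.19130°

Zone 34S: λ₀ = 21°, k₀ = 0.9996, false easting 500000 m, false northing 10000000 m.
Meridian distance M = (N − FN)/k₀ = -7267413.7 m.
Inverse transverse Mercator on WGS84 gives φ = -65.47690043°, λ = 18.19129985°.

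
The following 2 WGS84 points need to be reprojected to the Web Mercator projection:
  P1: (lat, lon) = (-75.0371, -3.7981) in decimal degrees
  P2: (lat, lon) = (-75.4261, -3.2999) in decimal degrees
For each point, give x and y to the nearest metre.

P1: x -422803 m, y -12948219 m; P2: x -367343 m, y -13118104 m

Web Mercator: x = R·λ, y = R·ln tan(π/4+φ/2), R = 6378137 m.
P1 (-75.0371°, -3.7981°) → (-422802.558, -12948219.338) m.
P2 (-75.4261°, -3.2999°) → (-367343.188, -13118104.142) m.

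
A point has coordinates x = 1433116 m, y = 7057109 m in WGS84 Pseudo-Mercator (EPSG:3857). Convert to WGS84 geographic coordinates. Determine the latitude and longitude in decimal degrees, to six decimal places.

lat 53.398803°, lon 12.873900°

R = 6378137 m. λ = x/R = 12.87390007°.
φ = 2·arctan(exp(y/R)) − 90° = 2·arctan(3.02361) − 90° = 53.39880254°.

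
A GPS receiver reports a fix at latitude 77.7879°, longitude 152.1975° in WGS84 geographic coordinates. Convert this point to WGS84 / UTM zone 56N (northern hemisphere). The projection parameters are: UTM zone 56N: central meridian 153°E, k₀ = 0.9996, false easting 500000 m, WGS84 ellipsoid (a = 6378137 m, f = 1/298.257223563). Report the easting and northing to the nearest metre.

Zone 56 central meridian λ₀ = 6×56 − 183 = 153°; Δλ = -0.8025°.
Transverse Mercator on WGS84 with k₀ = 0.9996 gives E = 481050.529 m, N = 8634829.000 m.

E 481051 m, N 8634829 m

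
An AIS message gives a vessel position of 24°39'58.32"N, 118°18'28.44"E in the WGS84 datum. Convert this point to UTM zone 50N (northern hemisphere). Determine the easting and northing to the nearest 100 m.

Zone 50 central meridian λ₀ = 6×50 − 183 = 117°; Δλ = +1.3079°.
Transverse Mercator on WGS84 with k₀ = 0.9996 gives E = 632341.686 m, N = 2728617.824 m.

E 632300 m, N 2728600 m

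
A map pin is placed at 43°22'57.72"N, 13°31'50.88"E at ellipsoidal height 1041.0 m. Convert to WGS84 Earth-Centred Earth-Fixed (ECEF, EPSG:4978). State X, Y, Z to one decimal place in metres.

WGS84: a = 6378137 m, e² = 0.006694380; N(φ) = a/√(1−e²sin²φ) = 6388233.041 m.
X = (N+h)·cosφ·cosλ = 4514723.297 m; Y = (N+h)·cosφ·sinλ = 1086456.323 m; Z = (N(1−e²)+h)·sinφ = 4359214.404 m.

X 4514723.3 m, Y 1086456.3 m, Z 4359214.4 m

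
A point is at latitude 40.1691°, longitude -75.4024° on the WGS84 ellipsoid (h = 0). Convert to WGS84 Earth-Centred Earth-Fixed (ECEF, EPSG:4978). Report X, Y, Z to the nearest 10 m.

X 1230060 m, Y -4723070 m, Z 4092350 m

WGS84: a = 6378137 m, e² = 0.006694380; N(φ) = a/√(1−e²sin²φ) = 6387038.508 m.
X = (N+h)·cosφ·cosλ = 1230056.223 m; Y = (N+h)·cosφ·sinλ = -4723069.612 m; Z = (N(1−e²)+h)·sinφ = 4092351.169 m.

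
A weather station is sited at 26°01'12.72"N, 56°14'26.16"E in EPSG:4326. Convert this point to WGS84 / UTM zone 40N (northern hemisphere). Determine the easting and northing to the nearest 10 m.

E 424010 m, N 2878140 m

Zone 40 central meridian λ₀ = 6×40 − 183 = 57°; Δλ = -0.7594°.
Transverse Mercator on WGS84 with k₀ = 0.9996 gives E = 424012.643 m, N = 2878141.783 m.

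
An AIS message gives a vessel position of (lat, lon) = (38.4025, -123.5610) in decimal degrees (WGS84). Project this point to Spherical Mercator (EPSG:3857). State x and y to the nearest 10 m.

x -13754750 m, y 4636440 m

Web Mercator is spherical with R = a = 6378137 m.
x = R·λ = 6378137 × -2.156546277 = -13754747.602 m.
y = R·ln tan(π/4 + φ/2) = 6378137 × 0.726927415 = 4636442.645 m.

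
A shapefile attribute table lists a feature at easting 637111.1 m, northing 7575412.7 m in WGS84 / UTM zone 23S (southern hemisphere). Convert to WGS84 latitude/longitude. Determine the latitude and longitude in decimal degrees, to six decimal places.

lat -21.920200°, lon -43.672500°

Zone 23S: λ₀ = -45°, k₀ = 0.9996, false easting 500000 m, false northing 10000000 m.
Meridian distance M = (N − FN)/k₀ = -2425557.5 m.
Inverse transverse Mercator on WGS84 gives φ = -21.92020002°, λ = -43.67250010°.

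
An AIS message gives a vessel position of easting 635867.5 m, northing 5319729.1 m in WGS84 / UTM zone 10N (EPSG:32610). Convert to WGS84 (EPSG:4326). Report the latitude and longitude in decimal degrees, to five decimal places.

Zone 10N: λ₀ = -123°, k₀ = 0.9996, false easting 500000 m.
Meridian distance M = (N − FN)/k₀ = 5321857.8 m.
Inverse transverse Mercator on WGS84 gives φ = 48.01640004°, λ = -121.17800062°.

lat 48.01640°, lon -121.17800°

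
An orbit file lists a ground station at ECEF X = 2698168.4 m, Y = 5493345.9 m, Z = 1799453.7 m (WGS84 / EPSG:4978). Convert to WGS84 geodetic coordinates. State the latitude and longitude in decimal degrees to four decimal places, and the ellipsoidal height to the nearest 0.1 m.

λ = atan2(Y, X) = 63.84109977°; p = √(X²+Y²) = 6120209.3 m.
Bowring's method on WGS84 (a = 6378137 m, b = 6356752.314 m) gives φ = 16.48869978°, h = 2835.376 m.

lat 16.4887°, lon 63.8411°, h 2835.4 m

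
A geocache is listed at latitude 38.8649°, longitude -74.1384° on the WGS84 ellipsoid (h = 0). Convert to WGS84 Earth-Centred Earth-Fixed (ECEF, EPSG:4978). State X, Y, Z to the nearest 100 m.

WGS84: a = 6378137 m, e² = 0.006694380; N(φ) = a/√(1−e²sin²φ) = 6386559.521 m.
X = (N+h)·cosφ·cosλ = 1359125.724 m; Y = (N+h)·cosφ·sinλ = -4783413.130 m; Z = (N(1−e²)+h)·sinφ = 3980650.257 m.

X 1359100 m, Y -4783400 m, Z 3980700 m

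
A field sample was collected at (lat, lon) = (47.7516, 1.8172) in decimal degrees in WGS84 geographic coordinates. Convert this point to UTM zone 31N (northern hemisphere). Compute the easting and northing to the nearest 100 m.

Zone 31 central meridian λ₀ = 6×31 − 183 = 3°; Δλ = -1.1828°.
Transverse Mercator on WGS84 with k₀ = 0.9996 gives E = 411346.319 m, N = 5289369.613 m.

E 411300 m, N 5289400 m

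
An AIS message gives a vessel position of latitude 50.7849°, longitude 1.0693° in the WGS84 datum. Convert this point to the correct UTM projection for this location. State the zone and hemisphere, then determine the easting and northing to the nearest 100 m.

Zone 31N: E 363900 m, N 5627700 m

Longitude 1.0693° lies in the 6° band [0°, 6°), giving zone 31; latitude is north of the equator, so 31N.
Zone 31 central meridian λ₀ = 6×31 − 183 = 3°; Δλ = -1.9307°.
Transverse Mercator on WGS84 with k₀ = 0.9996 gives E = 363903.260 m, N = 5627682.292 m.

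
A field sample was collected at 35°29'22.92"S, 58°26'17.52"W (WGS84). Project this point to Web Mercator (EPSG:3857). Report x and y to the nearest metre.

Web Mercator is spherical with R = a = 6378137 m.
x = R·λ = 6378137 × -1.019938999 = -6505310.667 m.
y = R·ln tan(π/4 + φ/2) = 6378137 × -0.663301865 = -4230630.164 m.

x -6505311 m, y -4230630 m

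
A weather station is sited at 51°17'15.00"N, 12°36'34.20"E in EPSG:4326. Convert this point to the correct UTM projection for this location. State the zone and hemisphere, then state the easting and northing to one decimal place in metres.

Zone 33N: E 333308.8 m, N 5684510.8 m

Longitude 12.6095° lies in the 6° band [12°, 18°), giving zone 33; latitude is north of the equator, so 33N.
Zone 33 central meridian λ₀ = 6×33 − 183 = 15°; Δλ = -2.3905°.
Transverse Mercator on WGS84 with k₀ = 0.9996 gives E = 333308.831 m, N = 5684510.827 m.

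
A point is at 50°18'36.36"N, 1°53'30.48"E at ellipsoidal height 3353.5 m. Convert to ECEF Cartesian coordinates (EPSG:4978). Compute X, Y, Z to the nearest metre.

X 4081297 m, Y 134806 m, Z 4887470 m

WGS84: a = 6378137 m, e² = 0.006694380; N(φ) = a/√(1−e²sin²φ) = 6390816.400 m.
X = (N+h)·cosφ·cosλ = 4081296.936 m; Y = (N+h)·cosφ·sinλ = 134805.821 m; Z = (N(1−e²)+h)·sinφ = 4887469.694 m.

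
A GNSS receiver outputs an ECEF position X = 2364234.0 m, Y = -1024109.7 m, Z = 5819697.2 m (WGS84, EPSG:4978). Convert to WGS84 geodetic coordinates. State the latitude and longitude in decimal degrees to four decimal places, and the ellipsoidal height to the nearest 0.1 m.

λ = atan2(Y, X) = -23.42070042°; p = √(X²+Y²) = 2576509.9 m.
Bowring's method on WGS84 (a = 6378137 m, b = 6356752.314 m) gives φ = 66.26200030°, h = 4290.711 m.

lat 66.2620°, lon -23.4207°, h 4290.7 m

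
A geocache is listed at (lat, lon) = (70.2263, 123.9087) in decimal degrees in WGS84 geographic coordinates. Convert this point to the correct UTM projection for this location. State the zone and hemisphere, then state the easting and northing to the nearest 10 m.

Longitude 123.9087° lies in the 6° band [120°, 126°), giving zone 51; latitude is north of the equator, so 51N.
Zone 51 central meridian λ₀ = 6×51 − 183 = 123°; Δλ = +0.9087°.
Transverse Mercator on WGS84 with k₀ = 0.9996 gives E = 534308.740 m, N = 7791365.875 m.

Zone 51N: E 534310 m, N 7791370 m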